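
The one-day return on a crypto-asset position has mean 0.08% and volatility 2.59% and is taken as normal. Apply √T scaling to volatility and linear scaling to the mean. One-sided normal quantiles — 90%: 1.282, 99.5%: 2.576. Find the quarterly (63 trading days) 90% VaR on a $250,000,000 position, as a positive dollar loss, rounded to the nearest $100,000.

$53,300,000

σ_{63d} = 2.59% × √63 = 20.557%; μ_{63d} = 63 × 0.08% = 5.040%.
VaR = −(5.040%) + 1.282 × 20.557% = 21.314%.
On $250,000,000: 0.21314 × $250,000,000 = $53,285,000.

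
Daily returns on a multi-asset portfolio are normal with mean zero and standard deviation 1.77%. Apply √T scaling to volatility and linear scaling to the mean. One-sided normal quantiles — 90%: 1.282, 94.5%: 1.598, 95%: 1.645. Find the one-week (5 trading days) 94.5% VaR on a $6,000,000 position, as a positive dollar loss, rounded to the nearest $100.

$379,500

σ_{5d} = 1.77% × √5 = 3.958%.
VaR = 1.598 × 3.958% = 6.325%.
On $6,000,000: 0.06325 × $6,000,000 = $379,500.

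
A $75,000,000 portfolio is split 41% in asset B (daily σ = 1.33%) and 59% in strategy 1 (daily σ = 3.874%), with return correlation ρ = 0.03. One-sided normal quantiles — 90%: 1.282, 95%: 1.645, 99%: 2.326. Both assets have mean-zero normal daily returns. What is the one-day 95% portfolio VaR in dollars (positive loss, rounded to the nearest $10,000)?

σ_p² = 0.41²·1.33² + 0.59²·3.874² + 2·0.03·0.41·0.59·1.33·3.874 = 5.5964 (%²).
σ_p = √5.5964 = 2.366%.
VaR = 1.645 × 2.366% = 3.892%; on $75,000,000 that is $2,919,000.

$2,920,000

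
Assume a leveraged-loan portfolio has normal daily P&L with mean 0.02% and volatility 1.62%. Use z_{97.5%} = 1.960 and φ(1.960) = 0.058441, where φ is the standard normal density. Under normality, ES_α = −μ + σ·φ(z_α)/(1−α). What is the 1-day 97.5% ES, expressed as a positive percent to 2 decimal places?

Tail multiplier: φ(z)/(1−α) = 0.058441 / 0.025 = 2.338.
ES = −(0.02%) + 1.62% × 2.338 = 3.768%.

3.77%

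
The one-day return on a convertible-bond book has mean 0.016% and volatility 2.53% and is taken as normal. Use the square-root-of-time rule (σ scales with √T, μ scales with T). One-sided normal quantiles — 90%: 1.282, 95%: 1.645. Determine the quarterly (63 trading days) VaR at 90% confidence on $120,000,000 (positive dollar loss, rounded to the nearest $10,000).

σ_{63d} = 2.53% × √63 = 20.081%; μ_{63d} = 63 × 0.016% = 1.008%.
VaR = −(1.008%) + 1.282 × 20.081% = 24.736%.
On $120,000,000: 0.24736 × $120,000,000 = $29,683,200.

$29,680,000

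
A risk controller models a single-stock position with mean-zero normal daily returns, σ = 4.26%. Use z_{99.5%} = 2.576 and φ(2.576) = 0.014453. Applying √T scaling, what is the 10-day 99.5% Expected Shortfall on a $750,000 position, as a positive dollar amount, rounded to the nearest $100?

$292,100

σ_{10d} = 4.26% × √10 = 13.471%.
ES multiplier = φ(z)/(1−α) = 0.014453/0.005 = 2.891.
ES = 13.471% × 2.891 = 38.945%; on $750,000: $292,088.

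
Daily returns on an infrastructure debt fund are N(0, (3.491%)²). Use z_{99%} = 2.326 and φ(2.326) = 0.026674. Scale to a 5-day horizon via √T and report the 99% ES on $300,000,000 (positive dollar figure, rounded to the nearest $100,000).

σ_{5d} = 3.491% × √5 = 7.806%.
ES multiplier = φ(z)/(1−α) = 0.026674/0.01 = 2.667.
ES = 7.806% × 2.667 = 20.819%; on $300,000,000: $62,457,000.

$62,500,000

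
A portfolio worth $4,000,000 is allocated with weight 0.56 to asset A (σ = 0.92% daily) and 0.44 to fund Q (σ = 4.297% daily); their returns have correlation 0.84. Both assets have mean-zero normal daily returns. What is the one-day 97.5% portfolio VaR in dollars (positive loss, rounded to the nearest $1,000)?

σ_p² = 0.56²·0.92² + 0.44²·4.297² + 2·0.84·0.56·0.44·0.92·4.297 = 5.4766 (%²).
σ_p = √5.4766 = 2.340%.
At 97.5%, z = 1.960.
VaR = 1.960 × 2.340% = 4.586%; on $4,000,000 that is $183,440.

$183,000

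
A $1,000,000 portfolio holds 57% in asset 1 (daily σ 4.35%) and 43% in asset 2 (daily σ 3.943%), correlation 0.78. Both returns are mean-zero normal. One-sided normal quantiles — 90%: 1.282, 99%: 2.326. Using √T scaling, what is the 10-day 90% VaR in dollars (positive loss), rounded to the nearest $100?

σ_p = √(0.57²·4.35² + 0.43²·3.943² + 2·0.78·0.57·0.43·4.35·3.943) = 3.947%.
σ_{10d} = 3.947% × √10 = 12.482%.
VaR = 1.282 × 12.482% = 16.002%; on $1,000,000 that is $160,020.

$160,000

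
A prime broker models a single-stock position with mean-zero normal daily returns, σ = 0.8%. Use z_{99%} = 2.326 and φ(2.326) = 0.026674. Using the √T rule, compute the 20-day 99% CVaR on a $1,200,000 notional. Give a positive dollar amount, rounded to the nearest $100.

σ_{20d} = 0.8% × √20 = 3.578%.
ES multiplier = φ(z)/(1−α) = 0.026674/0.01 = 2.667.
ES = 3.578% × 2.667 = 9.543%; on $1,200,000: $114,516.

$114,500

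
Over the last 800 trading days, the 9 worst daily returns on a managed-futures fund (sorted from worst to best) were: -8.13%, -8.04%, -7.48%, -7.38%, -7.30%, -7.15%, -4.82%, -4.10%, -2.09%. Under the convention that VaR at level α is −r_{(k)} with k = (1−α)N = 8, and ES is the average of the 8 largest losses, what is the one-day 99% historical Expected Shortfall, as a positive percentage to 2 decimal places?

The 8 worst returns sum to -54.40%.
ES = −(-54.40%) / 8 = 6.8% ≈ 6.80%.

6.80%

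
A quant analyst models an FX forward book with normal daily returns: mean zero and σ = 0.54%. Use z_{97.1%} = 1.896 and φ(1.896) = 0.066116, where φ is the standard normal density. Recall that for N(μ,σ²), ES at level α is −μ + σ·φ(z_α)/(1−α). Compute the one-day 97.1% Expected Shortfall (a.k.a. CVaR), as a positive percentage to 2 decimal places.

Tail multiplier: φ(z)/(1−α) = 0.066116 / 0.029 = 2.280.
ES = 0.54% × 2.280 = 1.231%.

1.23%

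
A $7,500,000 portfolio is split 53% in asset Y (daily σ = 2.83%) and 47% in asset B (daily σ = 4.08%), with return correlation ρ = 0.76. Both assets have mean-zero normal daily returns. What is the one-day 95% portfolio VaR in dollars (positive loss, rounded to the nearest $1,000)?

$396,000

σ_p² = 0.53²·2.83² + 0.47²·4.08² + 2·0.76·0.53·0.47·2.83·4.08 = 10.2987 (%²).
σ_p = √10.2987 = 3.209%.
At 95%, z = 1.645.
VaR = 1.645 × 3.209% = 5.279%; on $7,500,000 that is $395,925.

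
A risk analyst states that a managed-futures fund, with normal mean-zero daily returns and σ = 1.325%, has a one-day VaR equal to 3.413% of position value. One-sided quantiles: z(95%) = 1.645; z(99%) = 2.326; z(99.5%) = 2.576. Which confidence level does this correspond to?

Implied z = VaR/σ = 3.413 / 1.325 = 2.576.
This matches z(99.5%) = 2.576.

99.5%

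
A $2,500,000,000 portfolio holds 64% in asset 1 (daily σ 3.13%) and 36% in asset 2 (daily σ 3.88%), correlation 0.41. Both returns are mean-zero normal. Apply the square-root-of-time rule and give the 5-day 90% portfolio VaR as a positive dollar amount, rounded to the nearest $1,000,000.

$206,000,000

σ_p = √(0.64²·3.13² + 0.36²·3.88² + 2·0.41·0.64·0.36·3.13·3.88) = 2.874%.
σ_{5d} = 2.874% × √5 = 6.426%.
z(90%) = 1.282.
VaR = 1.282 × 6.426% = 8.238%; on $2,500,000,000 that is $205,950,000.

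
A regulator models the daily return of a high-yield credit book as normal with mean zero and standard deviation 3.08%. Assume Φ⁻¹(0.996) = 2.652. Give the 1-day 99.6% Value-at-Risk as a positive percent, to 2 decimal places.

8.17%

VaR = z·σ = 2.652 × 3.08% = 8.168%.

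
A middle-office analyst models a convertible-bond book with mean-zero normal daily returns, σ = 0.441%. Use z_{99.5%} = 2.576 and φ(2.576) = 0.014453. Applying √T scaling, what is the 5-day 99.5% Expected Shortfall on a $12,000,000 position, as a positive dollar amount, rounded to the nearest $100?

σ_{5d} = 0.441% × √5 = 0.986%.
ES multiplier = φ(z)/(1−α) = 0.014453/0.005 = 2.891.
ES = 0.986% × 2.891 = 2.851%; on $12,000,000: $342,120.

$342,100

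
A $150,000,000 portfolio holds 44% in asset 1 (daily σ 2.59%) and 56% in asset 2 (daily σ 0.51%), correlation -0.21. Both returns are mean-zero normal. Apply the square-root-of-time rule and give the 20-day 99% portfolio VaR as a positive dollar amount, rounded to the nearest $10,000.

$17,400,000

σ_p = √(0.44²·2.59² + 0.56²·0.51² + 2·-0.21·0.44·0.56·2.59·0.51) = 1.115%.
σ_{20d} = 1.115% × √20 = 4.986%.
z(99%) = 2.326.
VaR = 2.326 × 4.986% = 11.597%; on $150,000,000 that is $17,395,500.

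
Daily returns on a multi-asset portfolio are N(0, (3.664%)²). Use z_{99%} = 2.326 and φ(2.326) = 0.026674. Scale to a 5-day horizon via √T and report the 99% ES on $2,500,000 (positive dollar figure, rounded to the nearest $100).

σ_{5d} = 3.664% × √5 = 8.193%.
ES multiplier = φ(z)/(1−α) = 0.026674/0.01 = 2.667.
ES = 8.193% × 2.667 = 21.851%; on $2,500,000: $546,275.

$546,300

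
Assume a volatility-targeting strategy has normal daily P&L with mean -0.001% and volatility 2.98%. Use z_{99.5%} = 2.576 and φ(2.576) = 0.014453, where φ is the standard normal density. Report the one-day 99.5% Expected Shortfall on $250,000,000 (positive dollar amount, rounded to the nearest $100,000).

Tail multiplier: φ(z)/(1−α) = 0.014453 / 0.005 = 2.891.
ES = −(-0.001%) + 2.98% × 2.891 = 8.616%.
On $250,000,000: 0.08616 × $250,000,000 = $21,540,000.

$21,500,000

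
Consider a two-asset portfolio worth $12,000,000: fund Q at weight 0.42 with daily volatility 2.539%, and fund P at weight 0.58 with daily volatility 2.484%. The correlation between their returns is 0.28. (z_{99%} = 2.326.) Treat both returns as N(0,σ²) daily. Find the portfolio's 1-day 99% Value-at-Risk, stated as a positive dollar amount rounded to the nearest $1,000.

σ_p² = 0.42²·2.539² + 0.58²·2.484² + 2·0.28·0.42·0.58·2.539·2.484 = 4.0732 (%²).
σ_p = √4.0732 = 2.018%.
VaR = 2.326 × 2.018% = 4.694%; on $12,000,000 that is $563,280.

$563,000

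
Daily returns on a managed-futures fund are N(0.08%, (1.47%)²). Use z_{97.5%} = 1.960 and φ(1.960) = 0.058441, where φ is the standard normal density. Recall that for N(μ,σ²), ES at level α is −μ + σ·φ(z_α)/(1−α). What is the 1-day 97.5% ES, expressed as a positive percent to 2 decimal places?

Tail multiplier: φ(z)/(1−α) = 0.058441 / 0.025 = 2.338.
ES = −(0.08%) + 1.47% × 2.338 = 3.357%.

3.36%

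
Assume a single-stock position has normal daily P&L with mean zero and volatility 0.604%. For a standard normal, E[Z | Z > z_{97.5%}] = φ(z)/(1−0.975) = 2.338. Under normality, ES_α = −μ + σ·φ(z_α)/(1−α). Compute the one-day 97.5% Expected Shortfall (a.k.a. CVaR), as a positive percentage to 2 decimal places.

ES = 0.604% × 2.338 = 1.412%.

1.41%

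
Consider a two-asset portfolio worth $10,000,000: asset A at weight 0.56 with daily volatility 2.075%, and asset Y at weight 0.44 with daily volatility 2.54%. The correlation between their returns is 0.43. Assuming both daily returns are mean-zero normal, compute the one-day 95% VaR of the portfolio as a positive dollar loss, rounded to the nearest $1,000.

$317,000

σ_p² = 0.56²·2.075² + 0.44²·2.54² + 2·0.43·0.56·0.44·2.075·2.54 = 3.7161 (%²).
σ_p = √3.7161 = 1.928%.
At 95%, z = 1.645.
VaR = 1.645 × 1.928% = 3.172%; on $10,000,000 that is $317,200.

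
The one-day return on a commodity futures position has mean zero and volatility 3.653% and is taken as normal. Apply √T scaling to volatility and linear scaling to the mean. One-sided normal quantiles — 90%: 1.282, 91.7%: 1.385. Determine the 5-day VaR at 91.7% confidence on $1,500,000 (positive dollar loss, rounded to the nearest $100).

$169,700

σ_{5d} = 3.653% × √5 = 8.168%.
VaR = 1.385 × 8.168% = 11.313%.
On $1,500,000: 0.11313 × $1,500,000 = $169,695.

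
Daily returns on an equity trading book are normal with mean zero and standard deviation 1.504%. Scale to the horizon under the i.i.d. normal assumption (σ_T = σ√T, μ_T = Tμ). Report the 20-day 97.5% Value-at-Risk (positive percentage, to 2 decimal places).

13.18%

At 97.5%, z = 1.960.
σ_{20d} = 1.504% × √20 = 6.726%.
VaR = 1.960 × 6.726% = 13.183%.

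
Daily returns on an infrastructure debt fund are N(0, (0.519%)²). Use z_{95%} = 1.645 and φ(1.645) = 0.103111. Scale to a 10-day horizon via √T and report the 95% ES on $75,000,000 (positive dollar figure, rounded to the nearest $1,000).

$2,538,000

σ_{10d} = 0.519% × √10 = 1.641%.
ES multiplier = φ(z)/(1−α) = 0.103111/0.05 = 2.062.
ES = 1.641% × 2.062 = 3.384%; on $75,000,000: $2,538,000.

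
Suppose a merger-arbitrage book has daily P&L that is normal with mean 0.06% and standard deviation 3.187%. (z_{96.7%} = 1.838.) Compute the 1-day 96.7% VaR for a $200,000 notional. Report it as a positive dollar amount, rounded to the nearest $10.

$11,600

VaR = −μ + z·σ = −(0.06%) + 1.838 × 3.187% = 5.798%.
On $200,000: 0.05798 × $200,000 = $11,596.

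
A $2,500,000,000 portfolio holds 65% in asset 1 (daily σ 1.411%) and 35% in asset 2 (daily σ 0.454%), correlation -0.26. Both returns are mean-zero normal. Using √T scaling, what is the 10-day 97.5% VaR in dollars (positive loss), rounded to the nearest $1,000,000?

σ_p = √(0.65²·1.411² + 0.35²·0.454² + 2·-0.26·0.65·0.35·1.411·0.454) = 0.889%.
σ_{10d} = 0.889% × √10 = 2.811%.
z(97.5%) = 1.960.
VaR = 1.960 × 2.811% = 5.510%; on $2,500,000,000 that is $137,750,000.

$138,000,000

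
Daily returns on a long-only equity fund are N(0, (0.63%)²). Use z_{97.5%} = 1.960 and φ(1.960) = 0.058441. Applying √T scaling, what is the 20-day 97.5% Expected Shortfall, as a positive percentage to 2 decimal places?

6.59%

σ_{20d} = 0.63% × √20 = 2.817%.
ES multiplier = φ(z)/(1−α) = 0.058441/0.025 = 2.338.
ES = 2.817% × 2.338 = 6.586%.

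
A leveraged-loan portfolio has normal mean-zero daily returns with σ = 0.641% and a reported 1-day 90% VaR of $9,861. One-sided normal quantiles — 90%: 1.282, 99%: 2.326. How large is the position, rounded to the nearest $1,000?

$1,200,000

VaR as a fraction of value: z·σ = 1.282 × 0.641% = 0.821762%.
Position = $9,861 / 0.00821762 = $1,199,982.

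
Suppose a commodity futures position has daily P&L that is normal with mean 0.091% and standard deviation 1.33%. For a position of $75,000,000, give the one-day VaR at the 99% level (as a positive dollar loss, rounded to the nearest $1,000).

$2,252,000

At 99% one-sided, z = 2.326.
VaR = −μ + z·σ = −(0.091%) + 2.326 × 1.33% = 3.003%.
On $75,000,000: 0.03003 × $75,000,000 = $2,252,250.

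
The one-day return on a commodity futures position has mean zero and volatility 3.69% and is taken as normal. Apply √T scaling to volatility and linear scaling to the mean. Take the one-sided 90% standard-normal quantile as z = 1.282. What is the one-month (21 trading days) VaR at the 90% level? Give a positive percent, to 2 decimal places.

σ_{21d} = 3.69% × √21 = 16.910%.
VaR = 1.282 × 16.910% = 21.679%.

21.68%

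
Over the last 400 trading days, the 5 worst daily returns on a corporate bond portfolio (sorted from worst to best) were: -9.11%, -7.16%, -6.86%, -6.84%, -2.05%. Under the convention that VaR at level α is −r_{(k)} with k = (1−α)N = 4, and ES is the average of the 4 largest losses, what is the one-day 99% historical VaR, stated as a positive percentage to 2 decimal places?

k = 4; the 4th lowest return is -6.84%, so VaR = 6.84%.

6.84%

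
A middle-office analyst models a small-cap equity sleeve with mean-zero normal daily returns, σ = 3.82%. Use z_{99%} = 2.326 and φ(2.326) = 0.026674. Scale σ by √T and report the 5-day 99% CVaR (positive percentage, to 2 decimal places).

σ_{5d} = 3.82% × √5 = 8.542%.
ES multiplier = φ(z)/(1−α) = 0.026674/0.01 = 2.667.
ES = 8.542% × 2.667 = 22.782%.

22.78%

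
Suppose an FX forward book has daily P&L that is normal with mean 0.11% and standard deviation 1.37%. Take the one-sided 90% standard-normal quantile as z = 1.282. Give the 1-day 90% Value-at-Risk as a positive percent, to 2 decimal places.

VaR = −μ + z·σ = −(0.11%) + 1.282 × 1.37% = 1.646%.

1.65%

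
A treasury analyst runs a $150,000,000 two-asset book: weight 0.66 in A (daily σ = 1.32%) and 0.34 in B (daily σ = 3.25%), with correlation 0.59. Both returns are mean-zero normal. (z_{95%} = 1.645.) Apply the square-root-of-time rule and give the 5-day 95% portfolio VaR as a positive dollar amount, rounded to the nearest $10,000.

σ_p = √(0.66²·1.32² + 0.34²·3.25² + 2·0.59·0.66·0.34·1.32·3.25) = 1.765%.
σ_{5d} = 1.765% × √5 = 3.947%.
VaR = 1.645 × 3.947% = 6.493%; on $150,000,000 that is $9,739,500.

$9,740,000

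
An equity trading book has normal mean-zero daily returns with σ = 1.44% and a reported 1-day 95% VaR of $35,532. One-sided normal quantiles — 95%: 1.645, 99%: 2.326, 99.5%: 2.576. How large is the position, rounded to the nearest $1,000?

$1,500,000

VaR as a fraction of value: z·σ = 1.645 × 1.44% = 2.3688%.
Position = $35,532 / 0.023688 = $1,500,000.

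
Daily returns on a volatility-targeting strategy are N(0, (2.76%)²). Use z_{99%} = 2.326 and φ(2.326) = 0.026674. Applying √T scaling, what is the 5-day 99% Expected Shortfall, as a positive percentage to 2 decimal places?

σ_{5d} = 2.76% × √5 = 6.172%.
ES multiplier = φ(z)/(1−α) = 0.026674/0.01 = 2.667.
ES = 6.172% × 2.667 = 16.461%.

16.46%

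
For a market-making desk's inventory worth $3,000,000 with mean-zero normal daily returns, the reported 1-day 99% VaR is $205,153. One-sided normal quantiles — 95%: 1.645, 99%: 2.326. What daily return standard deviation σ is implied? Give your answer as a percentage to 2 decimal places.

2.94%

VaR as a fraction: $205,153 / $3,000,000 = 6.838%.
σ = VaR / z = 6.838% / 2.326 = 2.940%.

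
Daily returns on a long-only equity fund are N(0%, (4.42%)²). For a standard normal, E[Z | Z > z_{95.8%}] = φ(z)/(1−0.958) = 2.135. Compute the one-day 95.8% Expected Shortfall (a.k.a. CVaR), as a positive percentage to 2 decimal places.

9.44%

ES = 4.42% × 2.135 = 9.437%.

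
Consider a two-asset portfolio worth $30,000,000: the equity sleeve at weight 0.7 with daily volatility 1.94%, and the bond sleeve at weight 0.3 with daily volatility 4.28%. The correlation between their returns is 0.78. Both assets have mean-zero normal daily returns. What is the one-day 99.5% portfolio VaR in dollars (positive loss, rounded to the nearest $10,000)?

$1,930,000

σ_p² = 0.7²·1.94² + 0.3²·4.28² + 2·0.78·0.7·0.3·1.94·4.28 = 6.2129 (%²).
σ_p = √6.2129 = 2.493%.
At 99.5%, z = 2.576.
VaR = 2.576 × 2.493% = 6.422%; on $30,000,000 that is $1,926,600.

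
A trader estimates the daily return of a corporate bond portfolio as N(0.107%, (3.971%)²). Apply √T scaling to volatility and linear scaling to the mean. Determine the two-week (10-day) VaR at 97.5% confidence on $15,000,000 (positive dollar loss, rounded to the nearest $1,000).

$3,531,000

At 97.5%, z = 1.960.
σ_{10d} = 3.971% × √10 = 12.557%; μ_{10d} = 10 × 0.107% = 1.070%.
VaR = −(1.070%) + 1.960 × 12.557% = 23.542%.
On $15,000,000: 0.23542 × $15,000,000 = $3,531,300.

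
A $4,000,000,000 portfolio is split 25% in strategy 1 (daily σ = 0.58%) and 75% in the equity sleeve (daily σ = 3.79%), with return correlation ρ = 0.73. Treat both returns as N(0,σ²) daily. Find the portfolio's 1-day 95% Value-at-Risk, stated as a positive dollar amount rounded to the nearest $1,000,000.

$194,000,000

σ_p² = 0.25²·0.58² + 0.75²·3.79² + 2·0.73·0.25·0.75·0.58·3.79 = 8.7026 (%²).
σ_p = √8.7026 = 2.950%.
At 95%, z = 1.645.
VaR = 1.645 × 2.950% = 4.853%; on $4,000,000,000 that is $194,120,000.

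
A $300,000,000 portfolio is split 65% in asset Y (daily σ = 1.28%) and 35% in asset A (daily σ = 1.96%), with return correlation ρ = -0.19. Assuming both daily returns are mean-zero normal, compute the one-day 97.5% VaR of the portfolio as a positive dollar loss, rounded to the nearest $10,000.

σ_p² = 0.65²·1.28² + 0.35²·1.96² + 2·-0.19·0.65·0.35·1.28·1.96 = 0.9459 (%²).
σ_p = √0.9459 = 0.973%.
At 97.5%, z = 1.960.
VaR = 1.960 × 0.973% = 1.907%; on $300,000,000 that is $5,721,000.

$5,720,000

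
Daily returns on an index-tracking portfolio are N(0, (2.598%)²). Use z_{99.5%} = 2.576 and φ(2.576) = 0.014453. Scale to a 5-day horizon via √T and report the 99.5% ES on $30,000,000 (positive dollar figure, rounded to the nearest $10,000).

σ_{5d} = 2.598% × √5 = 5.809%.
ES multiplier = φ(z)/(1−α) = 0.014453/0.005 = 2.891.
ES = 5.809% × 2.891 = 16.794%; on $30,000,000: $5,038,200.

$5,040,000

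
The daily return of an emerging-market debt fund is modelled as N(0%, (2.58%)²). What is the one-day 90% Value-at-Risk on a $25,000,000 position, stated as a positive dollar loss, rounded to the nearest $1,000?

$827,000

At 90% one-sided, z = 1.282.
VaR = z·σ = 1.282 × 2.58% = 3.308%.
On $25,000,000: 0.03308 × $25,000,000 = $827,000.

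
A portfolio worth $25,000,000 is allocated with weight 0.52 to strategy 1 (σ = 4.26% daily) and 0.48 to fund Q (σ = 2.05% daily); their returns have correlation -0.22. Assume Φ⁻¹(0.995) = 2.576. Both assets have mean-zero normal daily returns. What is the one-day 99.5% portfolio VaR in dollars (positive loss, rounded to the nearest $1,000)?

σ_p² = 0.52²·4.26² + 0.48²·2.05² + 2·-0.22·0.52·0.48·4.26·2.05 = 4.9163 (%²).
σ_p = √4.9163 = 2.217%.
VaR = 2.576 × 2.217% = 5.711%; on $25,000,000 that is $1,427,750.

$1,428,000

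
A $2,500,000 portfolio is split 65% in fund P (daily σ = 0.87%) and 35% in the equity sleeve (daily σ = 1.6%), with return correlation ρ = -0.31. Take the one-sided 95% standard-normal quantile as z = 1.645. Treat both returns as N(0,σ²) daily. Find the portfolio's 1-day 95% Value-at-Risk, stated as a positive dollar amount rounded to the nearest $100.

$27,200

σ_p² = 0.65²·0.87² + 0.35²·1.6² + 2·-0.31·0.65·0.35·0.87·1.6 = 0.4370 (%²).
σ_p = √0.4370 = 0.661%.
VaR = 1.645 × 0.661% = 1.087%; on $2,500,000 that is $27,175.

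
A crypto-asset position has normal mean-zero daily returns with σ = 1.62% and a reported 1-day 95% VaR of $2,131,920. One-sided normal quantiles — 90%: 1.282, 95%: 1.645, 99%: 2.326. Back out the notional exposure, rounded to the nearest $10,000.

VaR as a fraction of value: z·σ = 1.645 × 1.62% = 2.6649%.
Position = $2,131,920 / 0.026649 = $80,000,000.

$80,000,000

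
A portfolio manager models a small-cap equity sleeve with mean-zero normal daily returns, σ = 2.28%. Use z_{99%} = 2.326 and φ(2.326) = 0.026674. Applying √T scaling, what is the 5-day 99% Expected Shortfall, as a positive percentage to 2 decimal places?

13.60%

σ_{5d} = 2.28% × √5 = 5.098%.
ES multiplier = φ(z)/(1−α) = 0.026674/0.01 = 2.667.
ES = 5.098% × 2.667 = 13.596%.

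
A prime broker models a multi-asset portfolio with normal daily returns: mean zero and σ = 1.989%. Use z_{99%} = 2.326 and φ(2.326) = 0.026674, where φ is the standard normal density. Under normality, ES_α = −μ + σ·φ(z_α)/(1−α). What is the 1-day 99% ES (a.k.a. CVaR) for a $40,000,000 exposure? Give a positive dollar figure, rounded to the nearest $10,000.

Tail multiplier: φ(z)/(1−α) = 0.026674 / 0.01 = 2.667.
ES = 1.989% × 2.667 = 5.305%.
On $40,000,000: 0.05305 × $40,000,000 = $2,122,000.

$2,120,000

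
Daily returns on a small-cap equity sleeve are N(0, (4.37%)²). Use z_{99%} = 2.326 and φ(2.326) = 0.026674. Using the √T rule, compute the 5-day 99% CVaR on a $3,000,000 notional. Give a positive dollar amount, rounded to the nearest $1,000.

$782,000

σ_{5d} = 4.37% × √5 = 9.772%.
ES multiplier = φ(z)/(1−α) = 0.026674/0.01 = 2.667.
ES = 9.772% × 2.667 = 26.062%; on $3,000,000: $781,860.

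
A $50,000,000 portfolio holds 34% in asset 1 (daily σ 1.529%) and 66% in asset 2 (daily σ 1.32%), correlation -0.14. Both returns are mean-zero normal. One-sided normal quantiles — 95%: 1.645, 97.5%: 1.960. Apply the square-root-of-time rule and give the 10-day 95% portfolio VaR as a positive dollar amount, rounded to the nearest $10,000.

σ_p = √(0.34²·1.529² + 0.66²·1.32² + 2·-0.14·0.34·0.66·1.529·1.32) = 0.950%.
σ_{10d} = 0.950% × √10 = 3.004%.
VaR = 1.645 × 3.004% = 4.942%; on $50,000,000 that is $2,471,000.

$2,470,000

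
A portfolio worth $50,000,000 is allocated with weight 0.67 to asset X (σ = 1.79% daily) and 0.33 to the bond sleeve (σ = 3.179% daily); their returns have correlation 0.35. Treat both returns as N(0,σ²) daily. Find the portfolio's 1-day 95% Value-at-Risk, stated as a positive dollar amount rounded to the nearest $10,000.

$1,520,000

σ_p² = 0.67²·1.79² + 0.33²·3.179² + 2·0.35·0.67·0.33·1.79·3.179 = 3.4196 (%²).
σ_p = √3.4196 = 1.849%.
At 95%, z = 1.645.
VaR = 1.645 × 1.849% = 3.042%; on $50,000,000 that is $1,521,000.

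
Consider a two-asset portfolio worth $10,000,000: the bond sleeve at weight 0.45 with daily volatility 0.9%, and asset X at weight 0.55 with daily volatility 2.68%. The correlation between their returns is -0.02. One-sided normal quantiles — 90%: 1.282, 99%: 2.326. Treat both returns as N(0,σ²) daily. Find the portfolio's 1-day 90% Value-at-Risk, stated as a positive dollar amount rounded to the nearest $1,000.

$195,000

σ_p² = 0.45²·0.9² + 0.55²·2.68² + 2·-0.02·0.45·0.55·0.9·2.68 = 2.3128 (%²).
σ_p = √2.3128 = 1.521%.
VaR = 1.282 × 1.521% = 1.950%; on $10,000,000 that is $195,000.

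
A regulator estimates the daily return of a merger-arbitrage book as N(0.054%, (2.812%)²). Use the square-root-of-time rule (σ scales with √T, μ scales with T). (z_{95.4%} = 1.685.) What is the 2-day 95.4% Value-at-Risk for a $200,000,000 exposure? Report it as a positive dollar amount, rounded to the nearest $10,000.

$13,190,000

σ_{2d} = 2.812% × √2 = 3.977%; μ_{2d} = 2 × 0.054% = 0.108%.
VaR = −(0.108%) + 1.685 × 3.977% = 6.593%.
On $200,000,000: 0.06593 × $200,000,000 = $13,186,000.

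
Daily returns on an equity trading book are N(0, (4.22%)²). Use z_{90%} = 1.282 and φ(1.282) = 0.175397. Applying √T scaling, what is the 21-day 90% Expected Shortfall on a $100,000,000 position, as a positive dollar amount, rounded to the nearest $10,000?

$33,920,000

σ_{21d} = 4.22% × √21 = 19.338%.
ES multiplier = φ(z)/(1−α) = 0.175397/0.1 = 1.754.
ES = 19.338% × 1.754 = 33.919%; on $100,000,000: $33,919,000.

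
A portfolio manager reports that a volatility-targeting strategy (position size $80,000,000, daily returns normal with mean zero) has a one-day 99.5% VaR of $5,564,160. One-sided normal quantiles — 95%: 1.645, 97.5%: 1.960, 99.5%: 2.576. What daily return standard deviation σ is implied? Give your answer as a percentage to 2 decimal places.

VaR as a fraction: $5,564,160 / $80,000,000 = 6.955%.
σ = VaR / z = 6.955% / 2.576 = 2.700%.

2.70%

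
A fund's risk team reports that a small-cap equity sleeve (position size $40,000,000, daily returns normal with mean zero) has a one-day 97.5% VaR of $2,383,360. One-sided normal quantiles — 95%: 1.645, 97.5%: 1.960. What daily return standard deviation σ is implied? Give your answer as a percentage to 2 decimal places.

VaR as a fraction: $2,383,360 / $40,000,000 = 5.958%.
σ = VaR / z = 5.958% / 1.960 = 3.040%.

3.04%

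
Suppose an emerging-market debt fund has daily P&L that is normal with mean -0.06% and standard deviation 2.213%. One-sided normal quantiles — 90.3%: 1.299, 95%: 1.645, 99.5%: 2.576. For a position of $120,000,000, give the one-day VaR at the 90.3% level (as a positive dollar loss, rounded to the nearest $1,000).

VaR = −μ + z·σ = −(-0.06%) + 1.299 × 2.213% = 2.935%.
On $120,000,000: 0.02935 × $120,000,000 = $3,522,000.

$3,522,000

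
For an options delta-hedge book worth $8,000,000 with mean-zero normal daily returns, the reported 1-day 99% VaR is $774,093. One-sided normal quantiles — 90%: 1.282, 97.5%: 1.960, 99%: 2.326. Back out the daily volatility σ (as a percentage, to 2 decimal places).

VaR as a fraction: $774,093 / $8,000,000 = 9.676%.
σ = VaR / z = 9.676% / 2.326 = 4.160%.

4.16%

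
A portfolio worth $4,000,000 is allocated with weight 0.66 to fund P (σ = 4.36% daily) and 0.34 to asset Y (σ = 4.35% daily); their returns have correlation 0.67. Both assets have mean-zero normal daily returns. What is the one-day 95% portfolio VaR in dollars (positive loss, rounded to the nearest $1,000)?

$265,000

σ_p² = 0.66²·4.36² + 0.34²·4.35² + 2·0.67·0.66·0.34·4.36·4.35 = 16.1710 (%²).
σ_p = √16.1710 = 4.021%.
At 95%, z = 1.645.
VaR = 1.645 × 4.021% = 6.615%; on $4,000,000 that is $264,600.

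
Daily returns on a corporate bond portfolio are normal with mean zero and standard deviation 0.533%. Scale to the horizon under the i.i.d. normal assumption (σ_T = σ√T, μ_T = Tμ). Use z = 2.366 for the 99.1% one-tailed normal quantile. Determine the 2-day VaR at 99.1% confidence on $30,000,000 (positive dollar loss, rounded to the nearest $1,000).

$535,000

σ_{2d} = 0.533% × √2 = 0.754%.
VaR = 2.366 × 0.754% = 1.784%.
On $30,000,000: 0.01784 × $30,000,000 = $535,200.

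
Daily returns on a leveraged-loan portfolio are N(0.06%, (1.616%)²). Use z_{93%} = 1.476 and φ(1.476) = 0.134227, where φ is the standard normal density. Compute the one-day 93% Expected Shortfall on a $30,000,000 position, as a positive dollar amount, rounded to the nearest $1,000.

Tail multiplier: φ(z)/(1−α) = 0.134227 / 0.07 = 1.918.
ES = −(0.06%) + 1.616% × 1.918 = 3.039%.
On $30,000,000: 0.03039 × $30,000,000 = $911,700.

$912,000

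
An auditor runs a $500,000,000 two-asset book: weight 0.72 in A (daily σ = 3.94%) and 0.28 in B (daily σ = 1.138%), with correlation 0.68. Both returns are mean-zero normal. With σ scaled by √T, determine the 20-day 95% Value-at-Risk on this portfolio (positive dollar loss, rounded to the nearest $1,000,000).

σ_p = √(0.72²·3.94² + 0.28²·1.138² + 2·0.68·0.72·0.28·3.94·1.138) = 3.062%.
σ_{20d} = 3.062% × √20 = 13.694%.
z(95%) = 1.645.
VaR = 1.645 × 13.694% = 22.527%; on $500,000,000 that is $112,635,000.

$113,000,000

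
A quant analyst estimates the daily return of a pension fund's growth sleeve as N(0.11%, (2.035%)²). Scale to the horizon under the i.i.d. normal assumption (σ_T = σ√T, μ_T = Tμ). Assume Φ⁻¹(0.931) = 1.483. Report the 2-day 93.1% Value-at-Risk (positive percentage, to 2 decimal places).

σ_{2d} = 2.035% × √2 = 2.878%; μ_{2d} = 2 × 0.11% = 0.220%.
VaR = −(0.220%) + 1.483 × 2.878% = 4.048%.

4.05%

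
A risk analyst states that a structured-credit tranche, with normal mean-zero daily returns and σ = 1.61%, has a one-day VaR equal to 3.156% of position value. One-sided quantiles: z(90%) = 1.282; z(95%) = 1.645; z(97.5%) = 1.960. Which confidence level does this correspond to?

97.5%

Implied z = VaR/σ = 3.156 / 1.61 = 1.960.
This matches z(97.5%) = 1.960.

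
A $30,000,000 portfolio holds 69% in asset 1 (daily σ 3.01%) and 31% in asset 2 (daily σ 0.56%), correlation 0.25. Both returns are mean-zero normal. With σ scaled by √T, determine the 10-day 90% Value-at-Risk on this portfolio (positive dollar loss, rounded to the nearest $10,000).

$2,590,000

σ_p = √(0.69²·3.01² + 0.31²·0.56² + 2·0.25·0.69·0.31·3.01·0.56) = 2.127%.
σ_{10d} = 2.127% × √10 = 6.726%.
z(90%) = 1.282.
VaR = 1.282 × 6.726% = 8.623%; on $30,000,000 that is $2,586,900.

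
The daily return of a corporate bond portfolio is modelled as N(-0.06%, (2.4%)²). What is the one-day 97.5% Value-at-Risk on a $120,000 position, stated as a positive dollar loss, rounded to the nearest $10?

At 97.5% one-sided, z = 1.960.
VaR = −μ + z·σ = −(-0.06%) + 1.960 × 2.4% = 4.764%.
On $120,000: 0.04764 × $120,000 = $5,717.

$5,720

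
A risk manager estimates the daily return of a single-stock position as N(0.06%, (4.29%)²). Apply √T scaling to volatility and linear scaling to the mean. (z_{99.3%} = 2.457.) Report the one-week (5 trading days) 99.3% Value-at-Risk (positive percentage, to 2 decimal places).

23.27%

σ_{5d} = 4.29% × √5 = 9.593%; μ_{5d} = 5 × 0.06% = 0.300%.
VaR = −(0.300%) + 2.457 × 9.593% = 23.270%.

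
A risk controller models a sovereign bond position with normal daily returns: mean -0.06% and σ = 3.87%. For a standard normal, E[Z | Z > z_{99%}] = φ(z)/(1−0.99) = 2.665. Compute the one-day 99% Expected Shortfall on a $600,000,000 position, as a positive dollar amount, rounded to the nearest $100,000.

$62,200,000

ES = −(-0.06%) + 3.87% × 2.665 = 10.374%.
On $600,000,000: 0.10374 × $600,000,000 = $62,244,000.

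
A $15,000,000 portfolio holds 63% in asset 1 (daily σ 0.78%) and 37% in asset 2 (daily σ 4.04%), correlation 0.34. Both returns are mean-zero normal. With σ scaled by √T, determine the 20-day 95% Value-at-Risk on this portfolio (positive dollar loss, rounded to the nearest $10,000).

σ_p = √(0.63²·0.78² + 0.37²·4.04² + 2·0.34·0.63·0.37·0.78·4.04) = 1.725%.
σ_{20d} = 1.725% × √20 = 7.714%.
z(95%) = 1.645.
VaR = 1.645 × 7.714% = 12.690%; on $15,000,000 that is $1,903,500.

$1,900,000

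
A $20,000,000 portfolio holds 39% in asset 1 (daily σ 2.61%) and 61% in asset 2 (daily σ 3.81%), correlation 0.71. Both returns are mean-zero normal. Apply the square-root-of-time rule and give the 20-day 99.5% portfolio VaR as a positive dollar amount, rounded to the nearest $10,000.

σ_p = √(0.39²·2.61² + 0.61²·3.81² + 2·0.71·0.39·0.61·2.61·3.81) = 3.130%.
σ_{20d} = 3.130% × √20 = 13.998%.
z(99.5%) = 2.576.
VaR = 2.576 × 13.998% = 36.059%; on $20,000,000 that is $7,211,800.

$7,210,000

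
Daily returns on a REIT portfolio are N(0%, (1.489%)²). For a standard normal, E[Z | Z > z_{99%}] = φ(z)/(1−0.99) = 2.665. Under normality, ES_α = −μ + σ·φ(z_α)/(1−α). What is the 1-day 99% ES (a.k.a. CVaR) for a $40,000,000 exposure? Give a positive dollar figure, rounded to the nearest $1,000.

$1,587,000

ES = 1.489% × 2.665 = 3.968%.
On $40,000,000: 0.03968 × $40,000,000 = $1,587,200.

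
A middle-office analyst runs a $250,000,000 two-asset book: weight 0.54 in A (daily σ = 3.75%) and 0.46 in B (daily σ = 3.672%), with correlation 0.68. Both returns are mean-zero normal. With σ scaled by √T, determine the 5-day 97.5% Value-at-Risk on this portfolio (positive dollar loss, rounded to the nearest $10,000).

$37,330,000

σ_p = √(0.54²·3.75² + 0.46²·3.672² + 2·0.68·0.54·0.46·3.75·3.672) = 3.407%.
σ_{5d} = 3.407% × √5 = 7.618%.
z(97.5%) = 1.960.
VaR = 1.960 × 7.618% = 14.931%; on $250,000,000 that is $37,327,500.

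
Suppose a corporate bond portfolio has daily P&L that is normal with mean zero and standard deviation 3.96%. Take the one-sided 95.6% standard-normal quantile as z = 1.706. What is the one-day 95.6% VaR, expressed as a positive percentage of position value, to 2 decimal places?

6.76%

VaR = z·σ = 1.706 × 3.96% = 6.756%.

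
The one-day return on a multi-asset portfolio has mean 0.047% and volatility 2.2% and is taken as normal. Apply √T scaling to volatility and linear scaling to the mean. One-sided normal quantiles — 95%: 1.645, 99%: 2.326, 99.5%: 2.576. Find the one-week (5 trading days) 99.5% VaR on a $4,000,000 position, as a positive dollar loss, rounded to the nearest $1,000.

$497,000

σ_{5d} = 2.2% × √5 = 4.919%; μ_{5d} = 5 × 0.047% = 0.235%.
VaR = −(0.235%) + 2.576 × 4.919% = 12.436%.
On $4,000,000: 0.12436 × $4,000,000 = $497,440.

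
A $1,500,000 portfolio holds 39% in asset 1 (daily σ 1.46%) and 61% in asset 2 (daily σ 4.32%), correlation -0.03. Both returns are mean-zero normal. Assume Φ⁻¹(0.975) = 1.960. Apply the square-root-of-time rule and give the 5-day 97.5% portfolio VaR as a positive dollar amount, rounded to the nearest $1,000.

σ_p = √(0.39²·1.46² + 0.61²·4.32² + 2·-0.03·0.39·0.61·1.46·4.32) = 2.679%.
σ_{5d} = 2.679% × √5 = 5.990%.
VaR = 1.960 × 5.990% = 11.740%; on $1,500,000 that is $176,100.

$176,000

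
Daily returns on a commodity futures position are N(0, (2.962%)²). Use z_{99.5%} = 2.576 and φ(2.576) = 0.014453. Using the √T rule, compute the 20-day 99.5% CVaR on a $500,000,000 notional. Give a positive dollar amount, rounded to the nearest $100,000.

σ_{20d} = 2.962% × √20 = 13.246%.
ES multiplier = φ(z)/(1−α) = 0.014453/0.005 = 2.891.
ES = 13.246% × 2.891 = 38.294%; on $500,000,000: $191,470,000.

$191,500,000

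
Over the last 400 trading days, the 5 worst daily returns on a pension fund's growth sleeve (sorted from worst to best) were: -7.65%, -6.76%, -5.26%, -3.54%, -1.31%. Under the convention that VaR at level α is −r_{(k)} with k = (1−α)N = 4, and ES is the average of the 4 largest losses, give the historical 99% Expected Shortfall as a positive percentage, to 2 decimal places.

5.80%

The 4 worst returns sum to -23.21%.
ES = −(-23.21%) / 4 = 5.8025% ≈ 5.80%.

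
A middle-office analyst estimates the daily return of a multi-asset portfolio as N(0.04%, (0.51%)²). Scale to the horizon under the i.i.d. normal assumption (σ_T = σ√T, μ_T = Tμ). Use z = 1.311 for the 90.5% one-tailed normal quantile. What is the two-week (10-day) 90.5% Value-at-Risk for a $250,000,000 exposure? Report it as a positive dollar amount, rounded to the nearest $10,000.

σ_{10d} = 0.51% × √10 = 1.613%; μ_{10d} = 10 × 0.04% = 0.400%.
VaR = −(0.400%) + 1.311 × 1.613% = 1.715%.
On $250,000,000: 0.01715 × $250,000,000 = $4,287,500.

$4,290,000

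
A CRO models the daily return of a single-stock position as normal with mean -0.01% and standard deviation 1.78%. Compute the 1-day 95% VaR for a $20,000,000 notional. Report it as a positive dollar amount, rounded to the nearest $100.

$587,600

At 95% one-sided, z = 1.645.
VaR = −μ + z·σ = −(-0.01%) + 1.645 × 1.78% = 2.938%.
On $20,000,000: 0.02938 × $20,000,000 = $587,600.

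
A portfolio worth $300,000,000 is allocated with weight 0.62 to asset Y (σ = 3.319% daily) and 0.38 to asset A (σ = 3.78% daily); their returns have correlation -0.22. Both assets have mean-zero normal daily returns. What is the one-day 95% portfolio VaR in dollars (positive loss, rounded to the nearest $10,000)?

σ_p² = 0.62²·3.319² + 0.38²·3.78² + 2·-0.22·0.62·0.38·3.319·3.78 = 4.9972 (%²).
σ_p = √4.9972 = 2.235%.
At 95%, z = 1.645.
VaR = 1.645 × 2.235% = 3.677%; on $300,000,000 that is $11,031,000.

$11,030,000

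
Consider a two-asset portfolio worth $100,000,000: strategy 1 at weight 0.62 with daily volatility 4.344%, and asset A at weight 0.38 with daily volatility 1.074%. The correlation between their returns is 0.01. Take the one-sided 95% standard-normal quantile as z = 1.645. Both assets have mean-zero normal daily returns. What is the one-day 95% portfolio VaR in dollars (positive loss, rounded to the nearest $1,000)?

$4,488,000

σ_p² = 0.62²·4.344² + 0.38²·1.074² + 2·0.01·0.62·0.38·4.344·1.074 = 7.4423 (%²).
σ_p = √7.4423 = 2.728%.
VaR = 1.645 × 2.728% = 4.488%; on $100,000,000 that is $4,488,000.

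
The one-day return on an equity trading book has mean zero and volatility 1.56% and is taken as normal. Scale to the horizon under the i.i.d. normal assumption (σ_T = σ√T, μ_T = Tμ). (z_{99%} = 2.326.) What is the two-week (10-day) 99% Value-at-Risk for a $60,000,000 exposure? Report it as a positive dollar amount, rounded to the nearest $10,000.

σ_{10d} = 1.56% × √10 = 4.933%.
VaR = 2.326 × 4.933% = 11.474%.
On $60,000,000: 0.11474 × $60,000,000 = $6,884,400.

$6,880,000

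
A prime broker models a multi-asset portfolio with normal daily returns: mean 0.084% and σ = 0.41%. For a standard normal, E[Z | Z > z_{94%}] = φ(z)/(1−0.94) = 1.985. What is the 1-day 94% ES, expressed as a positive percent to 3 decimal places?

ES = −(0.084%) + 0.41% × 1.985 = 0.730%.

0.730%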